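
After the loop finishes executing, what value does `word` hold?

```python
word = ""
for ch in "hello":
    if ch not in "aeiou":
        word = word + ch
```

Let's trace through this code step by step.

Initialize: word = ''
Entering loop: for ch in "hello":
After iteration 1: ch = 'h', word = 'h'
After iteration 2: ch = 'e', word = 'h'
After iteration 3: ch = 'l', word = 'hl'
After iteration 4: ch = 'l', word = 'hll'
After iteration 5: ch = 'o', word = 'hll'
Loop ends.

Final answer: 'hll'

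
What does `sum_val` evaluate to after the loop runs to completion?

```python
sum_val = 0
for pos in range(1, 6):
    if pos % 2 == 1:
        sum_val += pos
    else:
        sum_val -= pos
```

Let's trace through this code step by step.

Initialize: sum_val = 0
Entering loop: for pos in range(1, 6):
After iteration 1: pos = 1, sum_val = 1
After iteration 2: pos = 2, sum_val = -1
After iteration 3: pos = 3, sum_val = 2
After iteration 4: pos = 4, sum_val = -2
After iteration 5: pos = 5, sum_val = 3
Loop ends.

Final answer: 3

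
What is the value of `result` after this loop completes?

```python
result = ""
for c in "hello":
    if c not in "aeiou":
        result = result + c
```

Let's trace through this code step by step.

Initialize: result = ''
Entering loop: for c in "hello":
After iteration 1: c = 'h', result = 'h'
After iteration 2: c = 'e', result = 'h'
After iteration 3: c = 'l', result = 'hl'
After iteration 4: c = 'l', result = 'hll'
After iteration 5: c = 'o', result = 'hll'
Loop ends.

Final answer: 'hll'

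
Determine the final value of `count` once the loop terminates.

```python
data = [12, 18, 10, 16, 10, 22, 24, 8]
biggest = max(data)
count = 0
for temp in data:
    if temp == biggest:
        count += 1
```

Let's trace through this code step by step.

Initialize: data = [12, 18, 10, 16, 10, 22, 24, 8]
Initialize: biggest = 24
Initialize: count = 0
Entering loop: for temp in data:
After iteration 1: temp = 12, count = 0
After iteration 2: temp = 18, count = 0
After iteration 3: temp = 10, count = 0
After iteration 4: temp = 16, count = 0
After iteration 5: temp = 10, count = 0
After iteration 6: temp = 22, count = 0
After iteration 7: temp = 24, count = 1
After iteration 8: temp = 8, count = 1
Loop ends.

Final answer: 1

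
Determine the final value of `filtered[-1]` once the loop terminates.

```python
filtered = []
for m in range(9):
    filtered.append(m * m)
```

Let's trace through this code step by step.

Initialize: filtered = []
Entering loop: for m in range(9):
After iteration 1: m = 0, filtered = [0]
After iteration 2: m = 1, filtered = [0, 1]
After iteration 3: m = 2, filtered = [0, 1, 4]
After iteration 4: m = 3, filtered = [0, 1, 4, 9]
After iteration 5: m = 4, filtered = [0, 1, 4, 9, 16]
After iteration 6: m = 5, filtered = [0, 1, 4, 9, 16, 25]
After iteration 7: m = 6, filtered = [0, 1, 4, 9, 16, 25, 36]
After iteration 8: m = 7, filtered = [0, 1, 4, 9, 16, 25, 36, 49]
After iteration 9: m = 8, filtered = [0, 1, 4, 9, 16, 25, 36, 49, 64]
Loop ends.
filtered[-1] = 64

Final answer: 64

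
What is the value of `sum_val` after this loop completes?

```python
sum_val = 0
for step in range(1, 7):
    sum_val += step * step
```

Let's trace through this code step by step.

Initialize: sum_val = 0
Entering loop: for step in range(1, 7):
After iteration 1: step = 1, sum_val = 1
After iteration 2: step = 2, sum_val = 5
After iteration 3: step = 3, sum_val = 14
After iteration 4: step = 4, sum_val = 30
After iteration 5: step = 5, sum_val = 55
After iteration 6: step = 6, sum_val = 91
Loop ends.

Final answer: 91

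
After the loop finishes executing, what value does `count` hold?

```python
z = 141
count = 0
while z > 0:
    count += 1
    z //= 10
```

Let's trace through this code step by step.

Initialize: z = 141
Initialize: count = 0
Entering loop: while z > 0:
After iteration 1: z = 14, count = 1
After iteration 2: z = 1, count = 2
After iteration 3: z = 0, count = 3
Loop ends.

Final answer: 3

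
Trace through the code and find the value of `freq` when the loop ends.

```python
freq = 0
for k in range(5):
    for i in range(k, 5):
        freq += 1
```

Let's trace through this code step by step.

Initialize: freq = 0
Entering loop: for k in range(5):
After iteration 1: k = 0, freq = 5
After iteration 2: k = 1, freq = 9
After iteration 3: k = 2, freq = 12
After iteration 4: k = 3, freq = 14
After iteration 5: k = 4, freq = 15
Loop ends.

Final answer: 15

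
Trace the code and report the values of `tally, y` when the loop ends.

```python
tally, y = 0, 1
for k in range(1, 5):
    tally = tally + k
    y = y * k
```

Let's trace through this code step by step.

Initialize: tally = 0
Initialize: y = 1
Entering loop: for k in range(1, 5):
After iteration 1: k = 1, tally = 1, y = 1
After iteration 2: k = 2, tally = 3, y = 2
After iteration 3: k = 3, tally = 6, y = 6
After iteration 4: k = 4, tally = 10, y = 24
Loop ends.

Final answer: 10, 24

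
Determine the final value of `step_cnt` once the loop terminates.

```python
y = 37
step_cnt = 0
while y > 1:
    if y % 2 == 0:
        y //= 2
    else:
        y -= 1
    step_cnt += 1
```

Let's trace through this code step by step.

Initialize: y = 37
Initialize: step_cnt = 0
Entering loop: while y > 1:
After iteration 1: y = 36, step_cnt = 1
After iteration 2: y = 18, step_cnt = 2
After iteration 3: y = 9, step_cnt = 3
After iteration 4: y = 8, step_cnt = 4
After iteration 5: y = 4, step_cnt = 5
After iteration 6: y = 2, step_cnt = 6
After iteration 7: y = 1, step_cnt = 7
Loop ends.

Final answer: 7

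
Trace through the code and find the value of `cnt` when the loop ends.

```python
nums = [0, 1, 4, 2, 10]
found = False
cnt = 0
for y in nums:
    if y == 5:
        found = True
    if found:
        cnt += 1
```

Let's trace through this code step by step.

Initialize: nums = [0, 1, 4, 2, 10]
Initialize: found = False
Initialize: cnt = 0
Entering loop: for y in nums:
After iteration 1: y = 0, cnt = 0
After iteration 2: y = 1, cnt = 0
After iteration 3: y = 4, cnt = 0
After iteration 4: y = 2, cnt = 0
After iteration 5: y = 10, cnt = 0
Loop ends.

Final answer: 0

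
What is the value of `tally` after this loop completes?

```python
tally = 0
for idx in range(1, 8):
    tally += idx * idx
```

Let's trace through this code step by step.

Initialize: tally = 0
Entering loop: for idx in range(1, 8):
After iteration 1: idx = 1, tally = 1
After iteration 2: idx = 2, tally = 5
After iteration 3: idx = 3, tally = 14
After iteration 4: idx = 4, tally = 30
After iteration 5: idx = 5, tally = 55
After iteration 6: idx = 6, tally = 91
After iteration 7: idx = 7, tally = 140
Loop ends.

Final answer: 140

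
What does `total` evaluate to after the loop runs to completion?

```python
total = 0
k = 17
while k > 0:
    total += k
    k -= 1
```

Let's trace through this code step by step.

Initialize: total = 0
Initialize: k = 17
Entering loop: while k > 0:
After iteration 1: total = 17, k = 16
After iteration 2: total = 33, k = 15
After iteration 3: total = 48, k = 14
After iteration 4: total = 62, k = 13
After iteration 5: total = 75, k = 12
After iteration 6: total = 87, k = 11
After iteration 7: total = 98, k = 10
After iteration 8: total = 108, k = 9
After iteration 9: total = 117, k = 8
After iteration 10: total = 125, k = 7
After iteration 11: total = 132, k = 6
After iteration 12: total = 138, k = 5
After iteration 13: total = 143, k = 4
After iteration 14: total = 147, k = 3
After iteration 15: total = 150, k = 2
After iteration 16: total = 152, k = 1
After iteration 17: total = 153, k = 0
Loop ends.

Final answer: 153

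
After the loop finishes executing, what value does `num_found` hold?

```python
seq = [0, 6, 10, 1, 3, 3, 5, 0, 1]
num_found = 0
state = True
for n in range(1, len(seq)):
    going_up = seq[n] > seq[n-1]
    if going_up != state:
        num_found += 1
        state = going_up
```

Let's trace through this code step by step.

Initialize: seq = [0, 6, 10, 1, 3, 3, 5, 0, 1]
Initialize: num_found = 0
Initialize: state = True
Entering loop: for n in range(1, len(seq)):
After iteration 1: n = 1, num_found = 0, state = True, going_up = True
After iteration 2: n = 2, num_found = 0, state = True, going_up = True
After iteration 3: n = 3, num_found = 1, state = False, going_up = False
After iteration 4: n = 4, num_found = 2, state = True, going_up = True
After iteration 5: n = 5, num_found = 3, state = False, going_up = False
After iteration 6: n = 6, num_found = 4, state = True, going_up = True
After iteration 7: n = 7, num_found = 5, state = False, going_up = False
After iteration 8: n = 8, num_found = 6, state = True, going_up = True
Loop ends.

Final answer: 6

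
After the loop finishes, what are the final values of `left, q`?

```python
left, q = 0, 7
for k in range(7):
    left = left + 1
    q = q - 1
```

Let's trace through this code step by step.

Initialize: left = 0
Initialize: q = 7
Entering loop: for k in range(7):
After iteration 1: k = 0, left = 1, q = 6
After iteration 2: k = 1, left = 2, q = 5
After iteration 3: k = 2, left = 3, q = 4
After iteration 4: k = 3, left = 4, q = 3
After iteration 5: k = 4, left = 5, q = 2
After iteration 6: k = 5, left = 6, q = 1
After iteration 7: k = 6, left = 7, q = 0
Loop ends.

Final answer: 7, 0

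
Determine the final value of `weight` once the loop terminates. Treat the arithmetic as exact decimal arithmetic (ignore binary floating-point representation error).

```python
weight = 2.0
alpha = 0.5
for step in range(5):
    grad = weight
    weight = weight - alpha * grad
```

Let's trace through this code step by step.

Initialize: weight = 2.0
Initialize: alpha = 0.5
Entering loop: for step in range(5):
After iteration 1: step = 0, weight = 1.0, grad = 2.0
After iteration 2: step = 1, weight = 0.5, grad = 1.0
After iteration 3: step = 2, weight = 0.25, grad = 0.5
After iteration 4: step = 3, weight = 0.125, grad = 0.25
After iteration 5: step = 4, weight = 0.0625, grad = 0.125
Loop ends.

Final answer: 0.0625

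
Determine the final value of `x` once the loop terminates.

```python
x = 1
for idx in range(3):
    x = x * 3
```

Let's trace through this code step by step.

Initialize: x = 1
Entering loop: for idx in range(3):
After iteration 1: idx = 0, x = 3
After iteration 2: idx = 1, x = 9
After iteration 3: idx = 2, x = 27
Loop ends.

Final answer: 27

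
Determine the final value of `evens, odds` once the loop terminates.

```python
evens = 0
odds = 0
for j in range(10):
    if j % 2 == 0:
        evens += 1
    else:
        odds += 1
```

Let's trace through this code step by step.

Initialize: evens = 0
Initialize: odds = 0
Entering loop: for j in range(10):
After iteration 1: j = 0, evens = 1, odds = 0
After iteration 2: j = 1, evens = 1, odds = 1
After iteration 3: j = 2, evens = 2, odds = 1
After iteration 4: j = 3, evens = 2, odds = 2
After iteration 5: j = 4, evens = 3, odds = 2
After iteration 6: j = 5, evens = 3, odds = 3
After iteration 7: j = 6, evens = 4, odds = 3
After iteration 8: j = 7, evens = 4, odds = 4
After iteration 9: j = 8, evens = 5, odds = 4
After iteration 10: j = 9, evens = 5, odds = 5
Loop ends.

Final answer: 5, 5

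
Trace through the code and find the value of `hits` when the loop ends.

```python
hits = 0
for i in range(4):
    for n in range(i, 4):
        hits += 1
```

Let's trace through this code step by step.

Initialize: hits = 0
Entering loop: for i in range(4):
After iteration 1: i = 0, hits = 4
After iteration 2: i = 1, hits = 7
After iteration 3: i = 2, hits = 9
After iteration 4: i = 3, hits = 10
Loop ends.

Final answer: 10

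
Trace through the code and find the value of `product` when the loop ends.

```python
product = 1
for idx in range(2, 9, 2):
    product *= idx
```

Let's trace through this code step by step.

Initialize: product = 1
Entering loop: for idx in range(2, 9, 2):
After iteration 1: idx = 2, product = 2
After iteration 2: idx = 4, product = 8
After iteration 3: idx = 6, product = 48
After iteration 4: idx = 8, product = 384
Loop ends.

Final answer: 384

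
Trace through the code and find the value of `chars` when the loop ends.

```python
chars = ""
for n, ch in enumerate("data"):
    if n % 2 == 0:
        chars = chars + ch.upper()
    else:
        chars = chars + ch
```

Let's trace through this code step by step.

Initialize: chars = ''
Entering loop: for n, ch in enumerate("data"):
After iteration 1: n = 0, ch = 'd', chars = 'D'
After iteration 2: n = 1, ch = 'a', chars = 'Da'
After iteration 3: n = 2, ch = 't', chars = 'DaT'
After iteration 4: n = 3, ch = 'a', chars = 'DaTa'
Loop ends.

Final answer: 'DaTa'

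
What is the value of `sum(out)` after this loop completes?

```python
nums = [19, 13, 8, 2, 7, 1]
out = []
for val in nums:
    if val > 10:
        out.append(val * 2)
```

Let's trace through this code step by step.

Initialize: nums = [19, 13, 8, 2, 7, 1]
Initialize: out = []
Entering loop: for val in nums:
After iteration 1: val = 19, out = [38]
After iteration 2: val = 13, out = [38, 26]
After iteration 3: val = 8, out = [38, 26]
After iteration 4: val = 2, out = [38, 26]
After iteration 5: val = 7, out = [38, 26]
After iteration 6: val = 1, out = [38, 26]
Loop ends.
sum(out) = 64

Final answer: 64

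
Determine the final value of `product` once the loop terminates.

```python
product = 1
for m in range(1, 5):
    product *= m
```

Let's trace through this code step by step.

Initialize: product = 1
Entering loop: for m in range(1, 5):
After iteration 1: m = 1, product = 1
After iteration 2: m = 2, product = 2
After iteration 3: m = 3, product = 6
After iteration 4: m = 4, product = 24
Loop ends.

Final answer: 24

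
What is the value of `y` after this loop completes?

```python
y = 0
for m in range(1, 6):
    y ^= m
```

Let's trace through this code step by step.

Initialize: y = 0
Entering loop: for m in range(1, 6):
After iteration 1: m = 1, y = 1
After iteration 2: m = 2, y = 3
After iteration 3: m = 3, y = 0
After iteration 4: m = 4, y = 4
After iteration 5: m = 5, y = 1
Loop ends.

Final answer: 1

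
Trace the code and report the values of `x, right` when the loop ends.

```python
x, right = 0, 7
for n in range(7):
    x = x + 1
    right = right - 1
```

Let's trace through this code step by step.

Initialize: x = 0
Initialize: right = 7
Entering loop: for n in range(7):
After iteration 1: n = 0, x = 1, right = 6
After iteration 2: n = 1, x = 2, right = 5
After iteration 3: n = 2, x = 3, right = 4
After iteration 4: n = 3, x = 4, right = 3
After iteration 5: n = 4, x = 5, right = 2
After iteration 6: n = 5, x = 6, right = 1
After iteration 7: n = 6, x = 7, right = 0
Loop ends.

Final answer: 7, 0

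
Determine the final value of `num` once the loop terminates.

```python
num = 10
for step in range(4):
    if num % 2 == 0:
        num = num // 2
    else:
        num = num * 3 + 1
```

Let's trace through this code step by step.

Initialize: num = 10
Entering loop: for step in range(4):
After iteration 1: step = 0, num = 5
After iteration 2: step = 1, num = 16
After iteration 3: step = 2, num = 8
After iteration 4: step = 3, num = 4
Loop ends.

Final answer: 4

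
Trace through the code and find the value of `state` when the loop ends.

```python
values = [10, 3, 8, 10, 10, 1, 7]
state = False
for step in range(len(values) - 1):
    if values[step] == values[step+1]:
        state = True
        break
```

Let's trace through this code step by step.

Initialize: values = [10, 3, 8, 10, 10, 1, 7]
Initialize: state = False
Entering loop: for step in range(len(values) - 1):
After iteration 1: step = 0, state = False
After iteration 2: step = 1, state = False
After iteration 3: step = 2, state = False
After iteration 4: step = 3, state = True
Loop ends.

Final answer: True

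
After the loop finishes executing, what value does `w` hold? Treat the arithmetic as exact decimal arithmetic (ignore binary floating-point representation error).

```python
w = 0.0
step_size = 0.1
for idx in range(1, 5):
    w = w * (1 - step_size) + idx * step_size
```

Let's trace through this code step by step.

Initialize: w = 0.0
Initialize: step_size = 0.1
Entering loop: for idx in range(1, 5):
After iteration 1: idx = 1, w = 0.1
After iteration 2: idx = 2, w = 0.29
After iteration 3: idx = 3, w = 0.561
After iteration 4: idx = 4, w = 0.9049
Loop ends.

Final answer: 0.9049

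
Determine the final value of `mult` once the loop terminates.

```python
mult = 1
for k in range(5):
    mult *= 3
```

Let's trace through this code step by step.

Initialize: mult = 1
Entering loop: for k in range(5):
After iteration 1: k = 0, mult = 3
After iteration 2: k = 1, mult = 9
After iteration 3: k = 2, mult = 27
After iteration 4: k = 3, mult = 81
After iteration 5: k = 4, mult = 243
Loop ends.

Final answer: 243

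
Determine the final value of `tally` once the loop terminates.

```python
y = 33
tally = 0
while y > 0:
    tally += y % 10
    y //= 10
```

Let's trace through this code step by step.

Initialize: y = 33
Initialize: tally = 0
Entering loop: while y > 0:
After iteration 1: y = 3, tally = 3
After iteration 2: y = 0, tally = 6
Loop ends.

Final answer: 6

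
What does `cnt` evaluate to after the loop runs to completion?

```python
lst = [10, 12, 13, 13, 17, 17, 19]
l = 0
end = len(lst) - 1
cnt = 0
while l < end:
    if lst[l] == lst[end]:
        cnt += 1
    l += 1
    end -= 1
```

Let's trace through this code step by step.

Initialize: lst = [10, 12, 13, 13, 17, 17, 19]
Initialize: l = 0
Initialize: end = 6
Initialize: cnt = 0
Entering loop: while l < end:
After iteration 1: l = 1, end = 5, cnt = 0
After iteration 2: l = 2, end = 4, cnt = 0
After iteration 3: l = 3, end = 3, cnt = 0
Loop ends.

Final answer: 0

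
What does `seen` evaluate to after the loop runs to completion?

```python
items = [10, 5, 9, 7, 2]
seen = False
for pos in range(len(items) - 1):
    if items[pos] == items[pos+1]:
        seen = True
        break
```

Let's trace through this code step by step.

Initialize: items = [10, 5, 9, 7, 2]
Initialize: seen = False
Entering loop: for pos in range(len(items) - 1):
After iteration 1: pos = 0, seen = False
After iteration 2: pos = 1, seen = False
After iteration 3: pos = 2, seen = False
After iteration 4: pos = 3, seen = False
Loop ends.

Final answer: False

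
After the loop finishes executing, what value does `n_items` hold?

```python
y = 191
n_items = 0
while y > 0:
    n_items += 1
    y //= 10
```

Let's trace through this code step by step.

Initialize: y = 191
Initialize: n_items = 0
Entering loop: while y > 0:
After iteration 1: y = 19, n_items = 1
After iteration 2: y = 1, n_items = 2
After iteration 3: y = 0, n_items = 3
Loop ends.

Final answer: 3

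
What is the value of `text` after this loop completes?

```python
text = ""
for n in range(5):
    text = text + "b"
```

Let's trace through this code step by step.

Initialize: text = ''
Entering loop: for n in range(5):
After iteration 1: n = 0, text = 'b'
After iteration 2: n = 1, text = 'bb'
After iteration 3: n = 2, text = 'bbb'
After iteration 4: n = 3, text = 'bbbb'
After iteration 5: n = 4, text = 'bbbbb'
Loop ends.

Final answer: 'bbbbb'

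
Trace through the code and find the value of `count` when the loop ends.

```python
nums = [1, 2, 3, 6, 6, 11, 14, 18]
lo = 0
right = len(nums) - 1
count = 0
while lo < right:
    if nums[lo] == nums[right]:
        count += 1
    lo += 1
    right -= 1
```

Let's trace through this code step by step.

Initialize: nums = [1, 2, 3, 6, 6, 11, 14, 18]
Initialize: lo = 0
Initialize: right = 7
Initialize: count = 0
Entering loop: while lo < right:
After iteration 1: lo = 1, right = 6, count = 0
After iteration 2: lo = 2, right = 5, count = 0
After iteration 3: lo = 3, right = 4, count = 0
After iteration 4: lo = 4, right = 3, count = 1
Loop ends.

Final answer: 1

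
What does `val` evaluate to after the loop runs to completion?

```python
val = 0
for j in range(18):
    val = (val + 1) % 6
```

Let's trace through this code step by step.

Initialize: val = 0
Entering loop: for j in range(18):
After iteration 1: j = 0, val = 1
After iteration 2: j = 1, val = 2
After iteration 3: j = 2, val = 3
After iteration 4: j = 3, val = 4
After iteration 5: j = 4, val = 5
After iteration 6: j = 5, val = 0
After iteration 7: j = 6, val = 1
After iteration 8: j = 7, val = 2
After iteration 9: j = 8, val = 3
After iteration 10: j = 9, val = 4
After iteration 11: j = 10, val = 5
After iteration 12: j = 11, val = 0
After iteration 13: j = 12, val = 1
After iteration 14: j = 13, val = 2
After iteration 15: j = 14, val = 3
After iteration 16: j = 15, val = 4
After iteration 17: j = 16, val = 5
After iteration 18: j = 17, val = 0
Loop ends.

Final answer: 0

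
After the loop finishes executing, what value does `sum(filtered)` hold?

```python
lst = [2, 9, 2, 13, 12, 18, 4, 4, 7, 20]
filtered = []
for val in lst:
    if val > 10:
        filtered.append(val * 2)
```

Let's trace through this code step by step.

Initialize: lst = [2, 9, 2, 13, 12, 18, 4, 4, 7, 20]
Initialize: filtered = []
Entering loop: for val in lst:
After iteration 1: val = 2, filtered = []
After iteration 2: val = 9, filtered = []
After iteration 3: val = 2, filtered = []
After iteration 4: val = 13, filtered = [26]
After iteration 5: val = 12, filtered = [26, 24]
After iteration 6: val = 18, filtered = [26, 24, 36]
After iteration 7: val = 4, filtered = [26, 24, 36]
After iteration 8: val = 4, filtered = [26, 24, 36]
After iteration 9: val = 7, filtered = [26, 24, 36]
After iteration 10: val = 20, filtered = [26, 24, 36, 40]
Loop ends.
sum(filtered) = 126

Final answer: 126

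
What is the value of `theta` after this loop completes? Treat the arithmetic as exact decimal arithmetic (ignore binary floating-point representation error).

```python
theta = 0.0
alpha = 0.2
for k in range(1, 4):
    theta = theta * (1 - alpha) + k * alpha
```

Let's trace through this code step by step.

Initialize: theta = 0.0
Initialize: alpha = 0.2
Entering loop: for k in range(1, 4):
After iteration 1: k = 1, theta = 0.2
After iteration 2: k = 2, theta = 0.56
After iteration 3: k = 3, theta = 1.048
Loop ends.

Final answer: 1.048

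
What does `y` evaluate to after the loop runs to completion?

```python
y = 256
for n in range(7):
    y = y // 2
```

Let's trace through this code step by step.

Initialize: y = 256
Entering loop: for n in range(7):
After iteration 1: n = 0, y = 128
After iteration 2: n = 1, y = 64
After iteration 3: n = 2, y = 32
After iteration 4: n = 3, y = 16
After iteration 5: n = 4, y = 8
After iteration 6: n = 5, y = 4
After iteration 7: n = 6, y = 2
Loop ends.

Final answer: 2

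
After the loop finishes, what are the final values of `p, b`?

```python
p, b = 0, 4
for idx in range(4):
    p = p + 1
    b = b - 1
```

Let's trace through this code step by step.

Initialize: p = 0
Initialize: b = 4
Entering loop: for idx in range(4):
After iteration 1: idx = 0, p = 1, b = 3
After iteration 2: idx = 1, p = 2, b = 2
After iteration 3: idx = 2, p = 3, b = 1
After iteration 4: idx = 3, p = 4, b = 0
Loop ends.

Final answer: 4, 0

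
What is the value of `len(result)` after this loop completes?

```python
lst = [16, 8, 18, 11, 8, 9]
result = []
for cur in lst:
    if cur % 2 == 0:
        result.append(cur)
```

Let's trace through this code step by step.

Initialize: lst = [16, 8, 18, 11, 8, 9]
Initialize: result = []
Entering loop: for cur in lst:
After iteration 1: cur = 16, result = [16]
After iteration 2: cur = 8, result = [16, 8]
After iteration 3: cur = 18, result = [16, 8, 18]
After iteration 4: cur = 11, result = [16, 8, 18]
After iteration 5: cur = 8, result = [16, 8, 18, 8]
After iteration 6: cur = 9, result = [16, 8, 18, 8]
Loop ends.
len(result) = 4

Final answer: 4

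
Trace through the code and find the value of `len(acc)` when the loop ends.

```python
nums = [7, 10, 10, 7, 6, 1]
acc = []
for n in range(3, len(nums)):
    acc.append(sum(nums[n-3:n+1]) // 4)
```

Let's trace through this code step by step.

Initialize: nums = [7, 10, 10, 7, 6, 1]
Initialize: acc = []
Entering loop: for n in range(3, len(nums)):
After iteration 1: n = 3, acc = [8]
After iteration 2: n = 4, acc = [8, 8]
After iteration 3: n = 5, acc = [8, 8, 6]
Loop ends.
len(acc) = 3

Final answer: 3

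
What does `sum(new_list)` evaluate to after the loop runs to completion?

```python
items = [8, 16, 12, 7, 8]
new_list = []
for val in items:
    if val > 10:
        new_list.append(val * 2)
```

Let's trace through this code step by step.

Initialize: items = [8, 16, 12, 7, 8]
Initialize: new_list = []
Entering loop: for val in items:
After iteration 1: val = 8, new_list = []
After iteration 2: val = 16, new_list = [32]
After iteration 3: val = 12, new_list = [32, 24]
After iteration 4: val = 7, new_list = [32, 24]
After iteration 5: val = 8, new_list = [32, 24]
Loop ends.
sum(new_list) = 56

Final answer: 56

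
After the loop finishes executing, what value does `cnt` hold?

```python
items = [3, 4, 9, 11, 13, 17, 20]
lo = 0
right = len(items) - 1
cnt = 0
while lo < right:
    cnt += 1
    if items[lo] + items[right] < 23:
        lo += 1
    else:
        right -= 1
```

Let's trace through this code step by step.

Initialize: items = [3, 4, 9, 11, 13, 17, 20]
Initialize: lo = 0
Initialize: right = 6
Initialize: cnt = 0
Entering loop: while lo < right:
After iteration 1: lo = 0, right = 5, cnt = 1
After iteration 2: lo = 1, right = 5, cnt = 2
After iteration 3: lo = 2, right = 5, cnt = 3
After iteration 4: lo = 2, right = 4, cnt = 4
After iteration 5: lo = 3, right = 4, cnt = 5
After iteration 6: lo = 3, right = 3, cnt = 6
Loop ends.

Final answer: 6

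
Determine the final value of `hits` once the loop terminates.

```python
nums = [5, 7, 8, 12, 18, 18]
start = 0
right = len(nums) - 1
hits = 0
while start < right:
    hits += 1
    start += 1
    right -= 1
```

Let's trace through this code step by step.

Initialize: nums = [5, 7, 8, 12, 18, 18]
Initialize: start = 0
Initialize: right = 5
Initialize: hits = 0
Entering loop: while start < right:
After iteration 1: start = 1, right = 4, hits = 1
After iteration 2: start = 2, right = 3, hits = 2
After iteration 3: start = 3, right = 2, hits = 3
Loop ends.

Final answer: 3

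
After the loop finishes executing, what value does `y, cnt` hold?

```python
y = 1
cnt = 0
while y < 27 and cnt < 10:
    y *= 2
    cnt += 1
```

Let's trace through this code step by step.

Initialize: y = 1
Initialize: cnt = 0
Entering loop: while y < 27 and cnt < 10:
After iteration 1: y = 2, cnt = 1
After iteration 2: y = 4, cnt = 2
After iteration 3: y = 8, cnt = 3
After iteration 4: y = 16, cnt = 4
After iteration 5: y = 32, cnt = 5
Loop ends.

Final answer: 32, 5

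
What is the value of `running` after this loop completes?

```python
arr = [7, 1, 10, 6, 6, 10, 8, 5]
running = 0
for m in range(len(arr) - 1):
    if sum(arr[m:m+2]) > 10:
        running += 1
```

Let's trace through this code step by step.

Initialize: arr = [7, 1, 10, 6, 6, 10, 8, 5]
Initialize: running = 0
Entering loop: for m in range(len(arr) - 1):
After iteration 1: m = 0, running = 0
After iteration 2: m = 1, running = 1
After iteration 3: m = 2, running = 2
After iteration 4: m = 3, running = 3
After iteration 5: m = 4, running = 4
After iteration 6: m = 5, running = 5
After iteration 7: m = 6, running = 6
Loop ends.

Final answer: 6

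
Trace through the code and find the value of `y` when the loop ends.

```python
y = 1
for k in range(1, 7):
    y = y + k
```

Let's trace through this code step by step.

Initialize: y = 1
Entering loop: for k in range(1, 7):
After iteration 1: k = 1, y = 2
After iteration 2: k = 2, y = 4
After iteration 3: k = 3, y = 7
After iteration 4: k = 4, y = 11
After iteration 5: k = 5, y = 16
After iteration 6: k = 6, y = 22
Loop ends.

Final answer: 22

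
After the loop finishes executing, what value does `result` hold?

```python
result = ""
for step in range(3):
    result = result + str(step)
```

Let's trace through this code step by step.

Initialize: result = ''
Entering loop: for step in range(3):
After iteration 1: step = 0, result = '0'
After iteration 2: step = 1, result = '01'
After iteration 3: step = 2, result = '012'
Loop ends.

Final answer: '012'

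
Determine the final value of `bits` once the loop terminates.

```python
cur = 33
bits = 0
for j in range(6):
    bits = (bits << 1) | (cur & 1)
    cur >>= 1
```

Let's trace through this code step by step.

Initialize: cur = 33
Initialize: bits = 0
Entering loop: for j in range(6):
After iteration 1: j = 0, cur = 16, bits = 1
After iteration 2: j = 1, cur = 8, bits = 2
After iteration 3: j = 2, cur = 4, bits = 4
After iteration 4: j = 3, cur = 2, bits = 8
After iteration 5: j = 4, cur = 1, bits = 16
After iteration 6: j = 5, cur = 0, bits = 33
Loop ends.

Final answer: 33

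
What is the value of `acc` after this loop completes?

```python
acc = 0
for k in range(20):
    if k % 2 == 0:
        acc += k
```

Let's trace through this code step by step.

Initialize: acc = 0
Entering loop: for k in range(20):
After iteration 1: k = 0, acc = 0
After iteration 2: k = 1, acc = 0
After iteration 3: k = 2, acc = 2
After iteration 4: k = 3, acc = 2
After iteration 5: k = 4, acc = 6
After iteration 6: k = 5, acc = 6
After iteration 7: k = 6, acc = 12
After iteration 8: k = 7, acc = 12
After iteration 9: k = 8, acc = 20
After iteration 10: k = 9, acc = 20
After iteration 11: k = 10, acc = 30
After iteration 12: k = 11, acc = 30
After iteration 13: k = 12, acc = 42
After iteration 14: k = 13, acc = 42
After iteration 15: k = 14, acc = 56
After iteration 16: k = 15, acc = 56
After iteration 17: k = 16, acc = 72
After iteration 18: k = 17, acc = 72
After iteration 19: k = 18, acc = 90
After iteration 20: k = 19, acc = 90
Loop ends.

Final answer: 90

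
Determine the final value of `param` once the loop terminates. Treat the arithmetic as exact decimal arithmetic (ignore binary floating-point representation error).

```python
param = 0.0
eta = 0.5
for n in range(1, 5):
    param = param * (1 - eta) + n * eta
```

Let's trace through this code step by step.

Initialize: param = 0.0
Initialize: eta = 0.5
Entering loop: for n in range(1, 5):
After iteration 1: n = 1, param = 0.5
After iteration 2: n = 2, param = 1.25
After iteration 3: n = 3, param = 2.125
After iteration 4: n = 4, param = 3.0625
Loop ends.

Final answer: 3.0625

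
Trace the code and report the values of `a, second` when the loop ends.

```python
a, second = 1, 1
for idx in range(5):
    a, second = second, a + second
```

Let's trace through this code step by step.

Initialize: a = 1
Initialize: second = 1
Entering loop: for idx in range(5):
After iteration 1: idx = 0, a = 1, second = 2
After iteration 2: idx = 1, a = 2, second = 3
After iteration 3: idx = 2, a = 3, second = 5
After iteration 4: idx = 3, a = 5, second = 8
After iteration 5: idx = 4, a = 8, second = 13
Loop ends.

Final answer: 8, 13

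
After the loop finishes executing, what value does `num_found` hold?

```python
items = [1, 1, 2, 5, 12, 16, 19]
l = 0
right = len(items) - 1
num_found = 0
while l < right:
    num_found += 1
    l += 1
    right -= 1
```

Let's trace through this code step by step.

Initialize: items = [1, 1, 2, 5, 12, 16, 19]
Initialize: l = 0
Initialize: right = 6
Initialize: num_found = 0
Entering loop: while l < right:
After iteration 1: l = 1, right = 5, num_found = 1
After iteration 2: l = 2, right = 4, num_found = 2
After iteration 3: l = 3, right = 3, num_found = 3
Loop ends.

Final answer: 3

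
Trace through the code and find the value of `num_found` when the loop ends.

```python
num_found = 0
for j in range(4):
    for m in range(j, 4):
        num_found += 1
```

Let's trace through this code step by step.

Initialize: num_found = 0
Entering loop: for j in range(4):
After iteration 1: j = 0, num_found = 4
After iteration 2: j = 1, num_found = 7
After iteration 3: j = 2, num_found = 9
After iteration 4: j = 3, num_found = 10
Loop ends.

Final answer: 10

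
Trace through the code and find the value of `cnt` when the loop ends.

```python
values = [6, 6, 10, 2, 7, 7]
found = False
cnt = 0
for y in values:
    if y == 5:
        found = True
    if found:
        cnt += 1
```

Let's trace through this code step by step.

Initialize: values = [6, 6, 10, 2, 7, 7]
Initialize: found = False
Initialize: cnt = 0
Entering loop: for y in values:
After iteration 1: y = 6, cnt = 0
After iteration 2: y = 6, cnt = 0
After iteration 3: y = 10, cnt = 0
After iteration 4: y = 2, cnt = 0
After iteration 5: y = 7, cnt = 0
After iteration 6: y = 7, cnt = 0
Loop ends.

Final answer: 0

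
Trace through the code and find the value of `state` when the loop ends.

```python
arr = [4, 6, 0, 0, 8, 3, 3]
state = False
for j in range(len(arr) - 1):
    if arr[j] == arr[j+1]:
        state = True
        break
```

Let's trace through this code step by step.

Initialize: arr = [4, 6, 0, 0, 8, 3, 3]
Initialize: state = False
Entering loop: for j in range(len(arr) - 1):
After iteration 1: j = 0, state = False
After iteration 2: j = 1, state = False
After iteration 3: j = 2, state = True
Loop ends.

Final answer: True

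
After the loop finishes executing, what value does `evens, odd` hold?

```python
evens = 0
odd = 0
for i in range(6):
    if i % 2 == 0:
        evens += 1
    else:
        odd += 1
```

Let's trace through this code step by step.

Initialize: evens = 0
Initialize: odd = 0
Entering loop: for i in range(6):
After iteration 1: i = 0, evens = 1, odd = 0
After iteration 2: i = 1, evens = 1, odd = 1
After iteration 3: i = 2, evens = 2, odd = 1
After iteration 4: i = 3, evens = 2, odd = 2
After iteration 5: i = 4, evens = 3, odd = 2
After iteration 6: i = 5, evens = 3, odd = 3
Loop ends.

Final answer: 3, 3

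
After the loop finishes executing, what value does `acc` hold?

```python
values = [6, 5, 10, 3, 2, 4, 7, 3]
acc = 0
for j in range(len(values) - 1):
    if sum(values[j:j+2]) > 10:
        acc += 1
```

Let's trace through this code step by step.

Initialize: values = [6, 5, 10, 3, 2, 4, 7, 3]
Initialize: acc = 0
Entering loop: for j in range(len(values) - 1):
After iteration 1: j = 0, acc = 1
After iteration 2: j = 1, acc = 2
After iteration 3: j = 2, acc = 3
After iteration 4: j = 3, acc = 3
After iteration 5: j = 4, acc = 3
After iteration 6: j = 5, acc = 4
After iteration 7: j = 6, acc = 4
Loop ends.

Final answer: 4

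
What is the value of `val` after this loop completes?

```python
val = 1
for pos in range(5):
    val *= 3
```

Let's trace through this code step by step.

Initialize: val = 1
Entering loop: for pos in range(5):
After iteration 1: pos = 0, val = 3
After iteration 2: pos = 1, val = 9
After iteration 3: pos = 2, val = 27
After iteration 4: pos = 3, val = 81
After iteration 5: pos = 4, val = 243
Loop ends.

Final answer: 243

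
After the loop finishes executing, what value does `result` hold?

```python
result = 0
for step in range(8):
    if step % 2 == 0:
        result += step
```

Let's trace through this code step by step.

Initialize: result = 0
Entering loop: for step in range(8):
After iteration 1: step = 0, result = 0
After iteration 2: step = 1, result = 0
After iteration 3: step = 2, result = 2
After iteration 4: step = 3, result = 2
After iteration 5: step = 4, result = 6
After iteration 6: step = 5, result = 6
After iteration 7: step = 6, result = 12
After iteration 8: step = 7, result = 12
Loop ends.

Final answer: 12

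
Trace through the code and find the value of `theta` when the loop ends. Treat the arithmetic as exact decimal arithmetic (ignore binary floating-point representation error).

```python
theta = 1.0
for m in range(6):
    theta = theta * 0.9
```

Let's trace through this code step by step.

Initialize: theta = 1.0
Entering loop: for m in range(6):
After iteration 1: m = 0, theta = 0.9
After iteration 2: m = 1, theta = 0.81
After iteration 3: m = 2, theta = 0.729
After iteration 4: m = 3, theta = 0.6561
After iteration 5: m = 4, theta = 0.59049
After iteration 6: m = 5, theta = 0.531441
Loop ends.

Final answer: 0.531441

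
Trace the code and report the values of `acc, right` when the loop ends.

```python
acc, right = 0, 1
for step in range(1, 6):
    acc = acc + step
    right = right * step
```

Let's trace through this code step by step.

Initialize: acc = 0
Initialize: right = 1
Entering loop: for step in range(1, 6):
After iteration 1: step = 1, acc = 1, right = 1
After iteration 2: step = 2, acc = 3, right = 2
After iteration 3: step = 3, acc = 6, right = 6
After iteration 4: step = 4, acc = 10, right = 24
After iteration 5: step = 5, acc = 15, right = 120
Loop ends.

Final answer: 15, 120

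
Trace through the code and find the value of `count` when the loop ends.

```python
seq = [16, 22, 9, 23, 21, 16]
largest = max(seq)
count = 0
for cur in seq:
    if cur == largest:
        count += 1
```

Let's trace through this code step by step.

Initialize: seq = [16, 22, 9, 23, 21, 16]
Initialize: largest = 23
Initialize: count = 0
Entering loop: for cur in seq:
After iteration 1: cur = 16, count = 0
After iteration 2: cur = 22, count = 0
After iteration 3: cur = 9, count = 0
After iteration 4: cur = 23, count = 1
After iteration 5: cur = 21, count = 1
After iteration 6: cur = 16, count = 1
Loop ends.

Final answer: 1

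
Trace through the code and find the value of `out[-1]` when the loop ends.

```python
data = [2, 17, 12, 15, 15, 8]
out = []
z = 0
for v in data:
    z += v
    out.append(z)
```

Let's trace through this code step by step.

Initialize: data = [2, 17, 12, 15, 15, 8]
Initialize: out = []
Initialize: z = 0
Entering loop: for v in data:
After iteration 1: v = 2, out = [2], z = 2
After iteration 2: v = 17, out = [2, 19], z = 19
After iteration 3: v = 12, out = [2, 19, 31], z = 31
After iteration 4: v = 15, out = [2, 19, 31, 46], z = 46
After iteration 5: v = 15, out = [2, 19, 31, 46, 61], z = 61
After iteration 6: v = 8, out = [2, 19, 31, 46, 61, 69], z = 69
Loop ends.
out[-1] = 69

Final answer: 69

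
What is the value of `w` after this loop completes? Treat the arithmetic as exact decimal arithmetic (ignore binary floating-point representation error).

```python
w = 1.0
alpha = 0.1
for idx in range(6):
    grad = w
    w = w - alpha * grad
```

Let's trace through this code step by step.

Initialize: w = 1.0
Initialize: alpha = 0.1
Entering loop: for idx in range(6):
After iteration 1: idx = 0, w = 0.9, grad = 1.0
After iteration 2: idx = 1, w = 0.81, grad = 0.9
After iteration 3: idx = 2, w = 0.729, grad = 0.81
After iteration 4: idx = 3, w = 0.6561, grad = 0.729
After iteration 5: idx = 4, w = 0.59049, grad = 0.6561
After iteration 6: idx = 5, w = 0.531441, grad = 0.59049
Loop ends.

Final answer: 0.531441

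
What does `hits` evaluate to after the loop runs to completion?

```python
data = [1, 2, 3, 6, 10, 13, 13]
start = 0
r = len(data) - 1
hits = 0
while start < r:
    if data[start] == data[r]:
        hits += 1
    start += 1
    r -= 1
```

Let's trace through this code step by step.

Initialize: data = [1, 2, 3, 6, 10, 13, 13]
Initialize: start = 0
Initialize: r = 6
Initialize: hits = 0
Entering loop: while start < r:
After iteration 1: start = 1, r = 5, hits = 0
After iteration 2: start = 2, r = 4, hits = 0
After iteration 3: start = 3, r = 3, hits = 0
Loop ends.

Final answer: 0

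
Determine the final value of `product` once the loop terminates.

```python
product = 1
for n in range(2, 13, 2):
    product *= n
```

Let's trace through this code step by step.

Initialize: product = 1
Entering loop: for n in range(2, 13, 2):
After iteration 1: n = 2, product = 2
After iteration 2: n = 4, product = 8
After iteration 3: n = 6, product = 48
After iteration 4: n = 8, product = 384
After iteration 5: n = 10, product = 3840
After iteration 6: n = 12, product = 46080
Loop ends.

Final answer: 46080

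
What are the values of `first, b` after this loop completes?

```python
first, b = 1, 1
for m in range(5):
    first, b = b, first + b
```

Let's trace through this code step by step.

Initialize: first = 1
Initialize: b = 1
Entering loop: for m in range(5):
After iteration 1: m = 0, first = 1, b = 2
After iteration 2: m = 1, first = 2, b = 3
After iteration 3: m = 2, first = 3, b = 5
After iteration 4: m = 3, first = 5, b = 8
After iteration 5: m = 4, first = 8, b = 13
Loop ends.

Final answer: 8, 13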